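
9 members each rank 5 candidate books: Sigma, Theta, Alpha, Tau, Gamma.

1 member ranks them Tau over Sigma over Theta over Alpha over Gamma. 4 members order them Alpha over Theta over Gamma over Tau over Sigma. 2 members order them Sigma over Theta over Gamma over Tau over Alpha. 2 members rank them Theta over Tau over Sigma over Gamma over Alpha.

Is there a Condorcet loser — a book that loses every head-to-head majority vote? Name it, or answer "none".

Head-to-head results (9 members):
Sigma vs Theta: Theta, 6–3.
Sigma vs Alpha: 5 to 4, Sigma.
Sigma–Tau: Tau 7–2.
Sigma vs Gamma: Sigma, 5–4.
Theta vs Alpha: 1+2+2 = 5 for Theta, 4 for Alpha — Theta by 5–4.
Theta vs Tau: Theta is ranked higher on 4+2+2 = 8 ballots, Tau on 1. Theta wins 8–1.
Theta–Gamma: Theta 9–0.
Alpha vs Tau: 4 to 5, Tau.
Alpha vs Gamma: Alpha wins 5–4.
Tau vs Gamma: Gamma, 6–3.
Each book has at least one pairwise win (Sigma beats Alpha; Theta beats Sigma; Alpha beats Gamma; Tau beats Sigma; Gamma beats Tau) — no Condorcet loser.

none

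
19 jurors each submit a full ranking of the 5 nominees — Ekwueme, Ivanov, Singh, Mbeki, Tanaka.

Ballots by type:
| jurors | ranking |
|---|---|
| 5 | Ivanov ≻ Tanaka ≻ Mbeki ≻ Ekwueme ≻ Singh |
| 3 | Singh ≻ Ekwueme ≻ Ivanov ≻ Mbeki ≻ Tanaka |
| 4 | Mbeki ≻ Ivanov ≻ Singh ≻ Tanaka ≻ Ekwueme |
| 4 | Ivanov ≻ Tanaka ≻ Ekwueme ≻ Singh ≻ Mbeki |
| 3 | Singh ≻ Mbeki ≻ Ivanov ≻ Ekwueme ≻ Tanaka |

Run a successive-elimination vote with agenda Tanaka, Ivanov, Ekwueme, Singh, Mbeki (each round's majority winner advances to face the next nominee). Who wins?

Ivanov

Round 1: Tanaka vs Ivanov — 0–19, Ivanov advances.
Round 2: Ivanov vs Ekwueme — 16–3, Ivanov advances.
Round 3: Ivanov vs Singh — 13–6, Ivanov advances.
Round 4: Ivanov vs Mbeki — 12–7, Ivanov advances.
Ivanov survives the agenda.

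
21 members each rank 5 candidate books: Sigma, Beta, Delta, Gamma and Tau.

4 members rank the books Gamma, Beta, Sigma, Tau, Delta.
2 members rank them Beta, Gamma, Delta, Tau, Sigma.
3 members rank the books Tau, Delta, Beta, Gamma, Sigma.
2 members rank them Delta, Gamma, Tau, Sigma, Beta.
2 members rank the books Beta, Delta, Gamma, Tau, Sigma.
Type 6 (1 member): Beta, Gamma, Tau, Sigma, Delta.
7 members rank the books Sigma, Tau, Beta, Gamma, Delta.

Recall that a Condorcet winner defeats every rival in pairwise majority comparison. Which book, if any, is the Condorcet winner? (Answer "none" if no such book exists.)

none

Head-to-head results (21 members):
Sigma vs Beta: Sigma is ranked higher on 2+7 = 9 ballots, Beta on 12. Beta wins 12–9.
Sigma vs Delta: Sigma preferred on 4+1+7 = 12 ballots; Sigma wins 12–9.
Sigma vs Gamma: 7 to 14, Gamma.
Sigma vs Tau: 4+7 = 11 for Sigma, 10 for Tau — Sigma by 11–10.
Beta vs Delta: Beta is ranked higher on 4+2+2+1+7 = 16 ballots, Delta on 5. Beta wins 16–5.
Beta vs Gamma: Beta preferred on 2+3+2+1+7 = 15 ballots; Beta wins 15–6.
Beta vs Tau: 4+2+2+1 = 9 for Beta, 12 for Tau — Tau by 12–9.
Delta vs Gamma: Delta is ranked higher on 3+2+2 = 7 ballots, Gamma on 14. Gamma wins 14–7.
Delta vs Tau: Delta preferred on 2+2+2 = 6 ballots; Tau wins 15–6.
Gamma vs Tau: 4+2+2+2+1 = 11 for Gamma, 10 for Tau — Gamma by 11–10.
No book is unbeaten: Sigma loses to Beta; Beta loses to Tau; Delta loses to Sigma; Gamma loses to Beta; Tau loses to Sigma. In particular Sigma → Tau → Beta → Sigma is a majority cycle — no Condorcet winner exists.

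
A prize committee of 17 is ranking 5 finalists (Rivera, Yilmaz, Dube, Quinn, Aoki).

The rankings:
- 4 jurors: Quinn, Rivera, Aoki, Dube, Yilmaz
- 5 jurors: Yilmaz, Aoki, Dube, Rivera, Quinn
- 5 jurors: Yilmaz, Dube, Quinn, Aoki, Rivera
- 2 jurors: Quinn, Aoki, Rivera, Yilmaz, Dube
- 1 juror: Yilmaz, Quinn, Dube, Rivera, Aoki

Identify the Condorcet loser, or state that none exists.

Pairwise majorities:
Rivera vs Yilmaz: Yilmaz wins 11–6.
Rivera vs Dube: 4+2 = 6 for Rivera, 11 for Dube — Dube by 11–6.
Rivera vs Quinn: 5 to 12, Quinn.
Rivera vs Aoki: Aoki, 12–5.
Yilmaz–Dube: Yilmaz 13–4.
Yilmaz vs Quinn: Yilmaz is ranked higher on 5+5+1 = 11 ballots, Quinn on 6. Yilmaz wins 11–6.
Yilmaz vs Aoki: 11 to 6, Yilmaz.
Dube vs Quinn: Dube is ranked higher on 5+5 = 10 ballots, Quinn on 7. Dube wins 10–7.
Dube vs Aoki: Dube preferred on 5+1 = 6 ballots; Aoki wins 11–6.
Quinn vs Aoki: Quinn is ranked higher on 4+5+2+1 = 12 ballots, Aoki on 5. Quinn wins 12–5.
Only Rivera has no wins; Rivera is the Condorcet loser.

Rivera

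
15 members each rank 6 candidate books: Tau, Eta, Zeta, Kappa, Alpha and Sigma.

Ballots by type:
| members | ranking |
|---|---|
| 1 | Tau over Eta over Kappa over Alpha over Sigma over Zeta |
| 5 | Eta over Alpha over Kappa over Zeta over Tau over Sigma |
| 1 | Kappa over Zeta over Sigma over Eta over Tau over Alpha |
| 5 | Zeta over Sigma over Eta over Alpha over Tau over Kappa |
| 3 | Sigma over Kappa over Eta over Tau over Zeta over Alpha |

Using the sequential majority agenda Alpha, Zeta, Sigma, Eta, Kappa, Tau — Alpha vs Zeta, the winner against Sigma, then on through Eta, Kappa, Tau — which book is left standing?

Eta

Round 1: Alpha vs Zeta — 6–9, Zeta advances.
Round 2: Zeta vs Sigma — 11–4, Zeta advances.
Round 3: Zeta vs Eta — 6–9, Eta advances.
Round 4: Eta vs Kappa — 11–4, Eta advances.
Round 5: Eta vs Tau — 14–1, Eta advances.
Eta survives the agenda.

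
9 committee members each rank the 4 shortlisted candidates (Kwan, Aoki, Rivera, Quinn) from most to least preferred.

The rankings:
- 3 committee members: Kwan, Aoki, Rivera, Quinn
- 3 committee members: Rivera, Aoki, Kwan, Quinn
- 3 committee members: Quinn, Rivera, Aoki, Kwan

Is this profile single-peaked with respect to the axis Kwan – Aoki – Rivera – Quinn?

Axis positions: Kwan=1, Aoki=2, Rivera=3, Quinn=4.
Bloc 1 (peak Kwan at position 1): ranking walks positions 1-2-3-4, expanding outward from the peak — single-peaked.
Bloc 2 (peak Rivera at position 3): ranking walks positions 3-2-1-4, expanding outward from the peak — single-peaked.
Bloc 3 (peak Quinn at position 4): ranking walks positions 4-3-2-1, expanding outward from the peak — single-peaked.
Every ranking is single-peaked on this axis.

yes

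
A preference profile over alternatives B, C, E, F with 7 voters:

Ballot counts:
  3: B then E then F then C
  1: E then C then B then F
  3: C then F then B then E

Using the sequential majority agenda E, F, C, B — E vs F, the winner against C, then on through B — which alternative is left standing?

B

Round 1: E vs F — 4–3, E advances.
Round 2: E vs C — 4–3, E advances.
Round 3: E vs B — 1–6, B advances.
B survives the agenda.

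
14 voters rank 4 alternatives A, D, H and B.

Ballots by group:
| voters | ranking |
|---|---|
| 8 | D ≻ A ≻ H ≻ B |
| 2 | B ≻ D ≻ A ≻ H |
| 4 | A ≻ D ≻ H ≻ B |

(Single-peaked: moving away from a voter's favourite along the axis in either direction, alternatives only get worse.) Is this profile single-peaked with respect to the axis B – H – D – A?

no

Axis positions: B=1, H=2, D=3, A=4.
Group 1 (peak D at position 3): ranking walks positions 3-4-2-1, expanding outward from the peak — single-peaked.
Group 2: ranking walks positions 1-3-4-2; D is ranked above H even though H lies between D and the peak B on the axis — preferences dip and rise again. Not single-peaked.
Group 3 (peak A at position 4): ranking walks positions 4-3-2-1, expanding outward from the peak — single-peaked.
Group 2 violates single-peakedness, so the profile is not single-peaked on this axis.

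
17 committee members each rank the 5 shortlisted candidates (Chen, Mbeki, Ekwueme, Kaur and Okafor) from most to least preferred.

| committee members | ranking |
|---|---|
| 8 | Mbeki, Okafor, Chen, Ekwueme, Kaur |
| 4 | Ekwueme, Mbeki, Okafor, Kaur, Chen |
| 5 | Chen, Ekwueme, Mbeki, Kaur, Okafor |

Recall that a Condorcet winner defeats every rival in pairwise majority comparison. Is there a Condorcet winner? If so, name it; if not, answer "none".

Head-to-head results (17 committee members):
Chen vs Mbeki: Chen is ranked higher on 5 ballots, Mbeki on 12. Mbeki wins 12–5.
Chen vs Ekwueme: 8+5 = 13 for Chen, 4 for Ekwueme — Chen by 13–4.
Chen vs Kaur: Chen preferred on 8+5 = 13 ballots; Chen wins 13–4.
Chen vs Okafor: Chen preferred on 5 ballots; Okafor wins 12–5.
Mbeki vs Ekwueme: 8 for Mbeki, 9 for Ekwueme — Ekwueme by 9–8.
Mbeki vs Kaur: 17 to 0, Mbeki.
Mbeki vs Okafor: 8+4+5 = 17 for Mbeki, 0 for Okafor — Mbeki by 17–0.
Ekwueme vs Kaur: 17 to 0, Ekwueme.
Ekwueme vs Okafor: 4+5 = 9 for Ekwueme, 8 for Okafor — Ekwueme by 9–8.
Kaur vs Okafor: Kaur preferred on 5 ballots; Okafor wins 12–5.
Each candidate drops at least one matchup (Chen loses to Mbeki; Mbeki loses to Ekwueme; Ekwueme loses to Chen; Kaur loses to Chen; Okafor loses to Mbeki); the cycle Chen beats Ekwueme beats Mbeki beats Chen rules out a Condorcet winner.

none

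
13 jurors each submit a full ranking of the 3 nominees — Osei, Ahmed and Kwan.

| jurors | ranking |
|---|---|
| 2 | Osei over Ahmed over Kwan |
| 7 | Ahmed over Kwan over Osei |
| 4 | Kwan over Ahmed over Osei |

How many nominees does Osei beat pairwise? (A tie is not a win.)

Osei against each rival (13 jurors):
Osei–Ahmed: Ahmed 11–2.
Osei vs Kwan: 2 for Osei, 11 for Kwan — Kwan by 11–2.
Osei beats no one; loses to Ahmed, Kwan — 0 pairwise wins.

0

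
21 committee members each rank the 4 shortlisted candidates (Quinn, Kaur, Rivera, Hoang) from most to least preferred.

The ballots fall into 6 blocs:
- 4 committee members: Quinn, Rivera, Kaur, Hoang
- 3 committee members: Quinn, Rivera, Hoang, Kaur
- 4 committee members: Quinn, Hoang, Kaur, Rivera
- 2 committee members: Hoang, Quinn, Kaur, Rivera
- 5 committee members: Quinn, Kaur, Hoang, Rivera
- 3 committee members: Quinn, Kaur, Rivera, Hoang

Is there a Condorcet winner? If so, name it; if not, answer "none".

Check each pair by majority over 21 ballots:
Quinn vs Kaur: 21 to 0, Quinn.
Quinn vs Rivera: Quinn preferred on 4+3+4+2+5+3 = 21 ballots; Quinn wins 21–0.
Quinn vs Hoang: Quinn preferred on 4+3+4+5+3 = 19 ballots; Quinn wins 19–2.
Kaur vs Rivera: 4+2+5+3 = 14 for Kaur, 7 for Rivera — Kaur by 14–7.
Kaur vs Hoang: Kaur is ranked higher on 4+5+3 = 12 ballots, Hoang on 9. Kaur wins 12–9.
Rivera vs Hoang: Rivera preferred on 4+3+3 = 10 ballots; Hoang wins 11–10.
Quinn beats each of Kaur, Rivera, Hoang — Quinn is the Condorcet winner.

Quinn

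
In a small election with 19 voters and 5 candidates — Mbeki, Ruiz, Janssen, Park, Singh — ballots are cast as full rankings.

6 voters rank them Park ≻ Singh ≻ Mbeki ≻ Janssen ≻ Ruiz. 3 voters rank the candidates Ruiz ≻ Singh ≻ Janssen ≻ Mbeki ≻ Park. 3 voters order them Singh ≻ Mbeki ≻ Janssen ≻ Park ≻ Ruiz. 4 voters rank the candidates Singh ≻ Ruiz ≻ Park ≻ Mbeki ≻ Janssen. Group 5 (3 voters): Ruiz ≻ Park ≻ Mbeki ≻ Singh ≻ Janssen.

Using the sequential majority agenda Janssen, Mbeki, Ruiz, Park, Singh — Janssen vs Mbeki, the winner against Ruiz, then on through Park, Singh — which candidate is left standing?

Singh

Round 1: Janssen vs Mbeki — 3–16, Mbeki advances.
Round 2: Mbeki vs Ruiz — 9–10, Ruiz advances.
Round 3: Ruiz vs Park — 10–9, Ruiz advances.
Round 4: Ruiz vs Singh — 6–13, Singh advances.
Singh survives the agenda.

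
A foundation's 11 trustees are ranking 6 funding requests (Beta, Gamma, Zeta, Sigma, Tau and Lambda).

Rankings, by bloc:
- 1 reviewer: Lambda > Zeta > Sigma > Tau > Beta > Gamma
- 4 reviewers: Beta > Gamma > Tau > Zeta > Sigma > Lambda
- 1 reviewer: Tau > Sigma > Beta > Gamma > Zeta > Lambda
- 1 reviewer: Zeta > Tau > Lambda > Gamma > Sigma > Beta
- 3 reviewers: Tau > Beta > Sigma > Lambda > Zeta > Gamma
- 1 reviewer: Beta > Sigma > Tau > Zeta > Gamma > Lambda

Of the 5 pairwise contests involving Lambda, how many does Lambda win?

Lambda against each rival (11 reviewers):
Lambda vs Beta: Lambda preferred on 1+1 = 2 ballots; Beta wins 9–2.
Lambda vs Gamma: Gamma wins 6–5.
Lambda–Zeta: Zeta 7–4.
Lambda–Sigma: Sigma 9–2.
Lambda vs Tau: Tau wins 10–1.
Lambda beats no one; loses to Beta, Gamma, Zeta, Sigma, Tau — 0 pairwise wins.

0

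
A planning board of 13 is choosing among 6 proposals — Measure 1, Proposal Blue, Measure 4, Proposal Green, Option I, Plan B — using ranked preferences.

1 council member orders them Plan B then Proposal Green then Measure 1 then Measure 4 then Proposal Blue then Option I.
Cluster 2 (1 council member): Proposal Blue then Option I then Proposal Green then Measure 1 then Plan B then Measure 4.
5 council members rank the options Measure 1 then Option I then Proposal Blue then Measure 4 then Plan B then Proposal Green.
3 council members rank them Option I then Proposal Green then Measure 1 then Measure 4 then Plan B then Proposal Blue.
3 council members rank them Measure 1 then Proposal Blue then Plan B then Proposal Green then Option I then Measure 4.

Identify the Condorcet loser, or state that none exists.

Pairwise majorities:
Measure 1 vs Proposal Blue: Measure 1 preferred on 1+5+3+3 = 12 ballots; Measure 1 wins 12–1.
Measure 1 vs Measure 4: Measure 1 is ranked higher on 1+1+5+3+3 = 13 ballots, Measure 4 on 0. Measure 1 wins 13–0.
Measure 1 vs Proposal Green: 5+3 = 8 for Measure 1, 5 for Proposal Green — Measure 1 by 8–5.
Measure 1 vs Option I: Measure 1, 9–4.
Measure 1 vs Plan B: Measure 1 wins 12–1.
Proposal Blue vs Measure 4: Proposal Blue preferred on 1+5+3 = 9 ballots; Proposal Blue wins 9–4.
Proposal Blue vs Proposal Green: Proposal Blue, 9–4.
Proposal Blue vs Option I: 5 to 8, Option I.
Proposal Blue vs Plan B: 1+5+3 = 9 for Proposal Blue, 4 for Plan B — Proposal Blue by 9–4.
Measure 4 vs Proposal Green: Measure 4 preferred on 5 ballots; Proposal Green wins 8–5.
Measure 4 vs Option I: 1 to 12, Option I.
Measure 4 vs Plan B: 5+3 = 8 for Measure 4, 5 for Plan B — Measure 4 by 8–5.
Proposal Green vs Option I: Option I, 9–4.
Proposal Green–Plan B: Plan B 9–4.
Option I vs Plan B: 9 to 4, Option I.
No option is winless: Measure 1 beats Proposal Blue; Proposal Blue beats Measure 4; Measure 4 beats Plan B; Proposal Green beats Measure 4; Option I beats Proposal Blue; Plan B beats Proposal Green. There is no Condorcet loser.

none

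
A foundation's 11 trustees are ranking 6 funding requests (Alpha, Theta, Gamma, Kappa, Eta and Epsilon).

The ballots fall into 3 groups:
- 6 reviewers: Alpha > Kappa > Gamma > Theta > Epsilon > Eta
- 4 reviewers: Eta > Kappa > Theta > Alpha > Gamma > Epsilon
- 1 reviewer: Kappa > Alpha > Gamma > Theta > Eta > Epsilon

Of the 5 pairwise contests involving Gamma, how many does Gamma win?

Gamma against each rival (11 reviewers):
Gamma vs Alpha: 0 for Gamma, 11 for Alpha — Alpha by 11–0.
Gamma vs Theta: Gamma preferred on 6+1 = 7 ballots; Gamma wins 7–4.
Gamma vs Kappa: Kappa wins 11–0.
Gamma vs Eta: Gamma, 7–4.
Gamma vs Epsilon: Gamma wins 11–0.
Gamma beats Theta, Eta, Epsilon; loses to Alpha, Kappa — 3 pairwise wins.

3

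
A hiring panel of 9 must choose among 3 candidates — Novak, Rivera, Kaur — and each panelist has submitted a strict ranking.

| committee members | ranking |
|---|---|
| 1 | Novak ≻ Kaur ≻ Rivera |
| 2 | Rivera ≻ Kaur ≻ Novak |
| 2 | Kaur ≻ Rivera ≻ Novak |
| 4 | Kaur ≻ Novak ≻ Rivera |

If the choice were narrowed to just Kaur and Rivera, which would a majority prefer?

Ballots ranking Kaur above Rivera: 1 + 2 + 4 = 7.
Ballots ranking Rivera above Kaur: 9 − 7 = 2.
Kaur wins the head-to-head 7–2.

Kaur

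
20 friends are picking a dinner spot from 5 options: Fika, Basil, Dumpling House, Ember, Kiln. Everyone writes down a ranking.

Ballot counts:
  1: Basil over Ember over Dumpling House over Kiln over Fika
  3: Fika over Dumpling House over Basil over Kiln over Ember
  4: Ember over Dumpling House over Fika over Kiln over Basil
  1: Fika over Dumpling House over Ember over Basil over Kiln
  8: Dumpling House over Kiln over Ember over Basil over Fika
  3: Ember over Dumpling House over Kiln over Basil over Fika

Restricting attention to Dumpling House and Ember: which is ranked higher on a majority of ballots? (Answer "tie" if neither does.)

Ballots ranking Dumpling House above Ember: 3 + 1 + 8 = 12.
Ballots ranking Ember above Dumpling House: 20 − 12 = 8.
Dumpling House wins the head-to-head 12–8.

Dumpling House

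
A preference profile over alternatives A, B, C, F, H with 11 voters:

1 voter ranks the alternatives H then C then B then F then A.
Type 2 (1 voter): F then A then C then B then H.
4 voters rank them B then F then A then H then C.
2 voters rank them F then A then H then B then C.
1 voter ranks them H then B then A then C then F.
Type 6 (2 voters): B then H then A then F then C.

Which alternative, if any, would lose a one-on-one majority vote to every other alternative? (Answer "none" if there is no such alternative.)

Pairwise majorities:
A vs B: A preferred on 1+2 = 3 ballots; B wins 8–3.
A vs C: A, 10–1.
A–F: F 8–3.
A vs H: 1+4+2 = 7 for A, 4 for H — A by 7–4.
B vs C: B preferred on 4+2+1+2 = 9 ballots; B wins 9–2.
B vs F: 8 to 3, B.
B vs H: B is ranked higher on 1+4+2 = 7 ballots, H on 4. B wins 7–4.
C vs F: C preferred on 1+1 = 2 ballots; F wins 9–2.
C vs H: C preferred on 1 ballot; H wins 10–1.
F vs H: F, 7–4.
C is beaten in every head-to-head and is the Condorcet loser.

C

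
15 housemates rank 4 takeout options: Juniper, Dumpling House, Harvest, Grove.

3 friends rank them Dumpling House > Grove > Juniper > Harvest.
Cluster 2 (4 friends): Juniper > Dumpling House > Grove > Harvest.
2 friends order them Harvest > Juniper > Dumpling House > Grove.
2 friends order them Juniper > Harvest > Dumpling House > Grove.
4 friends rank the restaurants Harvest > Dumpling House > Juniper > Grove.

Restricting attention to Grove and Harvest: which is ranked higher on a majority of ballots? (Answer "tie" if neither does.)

Ballots ranking Grove above Harvest: 3 + 4 = 7.
Ballots ranking Harvest above Grove: 15 − 7 = 8.
Harvest wins the head-to-head 8–7.

Harvest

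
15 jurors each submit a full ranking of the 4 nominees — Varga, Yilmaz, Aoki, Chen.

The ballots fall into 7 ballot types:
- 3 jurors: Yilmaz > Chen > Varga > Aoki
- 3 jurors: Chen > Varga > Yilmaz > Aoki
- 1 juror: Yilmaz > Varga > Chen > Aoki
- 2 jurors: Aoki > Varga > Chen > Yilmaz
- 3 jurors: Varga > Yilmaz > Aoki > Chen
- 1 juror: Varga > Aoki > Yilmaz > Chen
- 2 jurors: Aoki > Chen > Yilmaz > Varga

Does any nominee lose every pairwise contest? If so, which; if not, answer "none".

none

Pairwise majorities:
Varga–Yilmaz: Varga 9–6.
Varga vs Aoki: Varga, 11–4.
Varga vs Chen: Chen wins 8–7.
Yilmaz vs Aoki: Yilmaz preferred on 3+3+1+3 = 10 ballots; Yilmaz wins 10–5.
Yilmaz vs Chen: Yilmaz wins 8–7.
Aoki vs Chen: Aoki is ranked higher on 2+3+1+2 = 8 ballots, Chen on 7. Aoki wins 8–7.
Each nominee has at least one pairwise win (Varga beats Yilmaz; Yilmaz beats Aoki; Aoki beats Chen; Chen beats Varga) — no Condorcet loser.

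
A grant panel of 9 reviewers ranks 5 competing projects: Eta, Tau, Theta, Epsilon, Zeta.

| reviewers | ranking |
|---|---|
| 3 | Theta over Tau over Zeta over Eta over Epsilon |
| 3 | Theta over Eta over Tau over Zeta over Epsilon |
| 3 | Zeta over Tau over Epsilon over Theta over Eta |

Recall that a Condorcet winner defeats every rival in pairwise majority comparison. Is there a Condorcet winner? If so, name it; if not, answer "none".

Theta

Check each pair by majority over 9 ballots:
Eta vs Tau: Tau, 6–3.
Eta vs Theta: Theta wins 9–0.
Eta–Epsilon: Eta 6–3.
Eta–Zeta: Zeta 6–3.
Tau vs Theta: Theta wins 6–3.
Tau vs Epsilon: Tau, 9–0.
Tau vs Zeta: Tau is ranked higher on 3+3 = 6 ballots, Zeta on 3. Tau wins 6–3.
Theta vs Epsilon: Theta preferred on 3+3 = 6 ballots; Theta wins 6–3.
Theta–Zeta: Theta 6–3.
Epsilon–Zeta: Zeta 9–0.
Theta defeats every rival head-to-head and is the Condorcet winner.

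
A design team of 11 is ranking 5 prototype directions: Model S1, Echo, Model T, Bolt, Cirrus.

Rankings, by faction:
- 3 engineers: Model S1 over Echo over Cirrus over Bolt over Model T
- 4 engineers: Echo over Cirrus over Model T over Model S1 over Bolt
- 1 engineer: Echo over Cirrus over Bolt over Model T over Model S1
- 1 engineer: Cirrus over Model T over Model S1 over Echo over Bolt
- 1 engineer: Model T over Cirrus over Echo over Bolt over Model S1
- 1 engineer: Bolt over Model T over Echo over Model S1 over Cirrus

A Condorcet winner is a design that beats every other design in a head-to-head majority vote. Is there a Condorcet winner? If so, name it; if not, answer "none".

Check each pair by majority over 11 ballots:
Model S1 vs Echo: Echo wins 7–4.
Model S1 vs Model T: Model T wins 8–3.
Model S1 vs Bolt: Model S1, 8–3.
Model S1 vs Cirrus: 4 to 7, Cirrus.
Echo vs Model T: 8 to 3, Echo.
Echo vs Bolt: Echo preferred on 3+4+1+1+1 = 10 ballots; Echo wins 10–1.
Echo vs Cirrus: Echo is ranked higher on 3+4+1+1 = 9 ballots, Cirrus on 2. Echo wins 9–2.
Model T vs Bolt: Model T preferred on 4+1+1 = 6 ballots; Model T wins 6–5.
Model T vs Cirrus: Cirrus wins 9–2.
Bolt vs Cirrus: Bolt preferred on 1 ballot; Cirrus wins 10–1.
Echo wins every pairwise contest, so Echo is the Condorcet winner.

Echo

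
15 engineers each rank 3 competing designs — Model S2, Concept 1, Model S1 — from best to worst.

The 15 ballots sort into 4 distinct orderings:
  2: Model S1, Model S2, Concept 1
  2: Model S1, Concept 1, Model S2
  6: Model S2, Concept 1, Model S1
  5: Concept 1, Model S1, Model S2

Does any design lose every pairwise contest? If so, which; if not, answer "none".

none

Pairwise majorities:
Model S2 vs Concept 1: Model S2 preferred on 2+6 = 8 ballots; Model S2 wins 8–7.
Model S2–Model S1: Model S1 9–6.
Concept 1 vs Model S1: Concept 1 is ranked higher on 6+5 = 11 ballots, Model S1 on 4. Concept 1 wins 11–4.
No design is winless: Model S2 beats Concept 1; Concept 1 beats Model S1; Model S1 beats Model S2. There is no Condorcet loser.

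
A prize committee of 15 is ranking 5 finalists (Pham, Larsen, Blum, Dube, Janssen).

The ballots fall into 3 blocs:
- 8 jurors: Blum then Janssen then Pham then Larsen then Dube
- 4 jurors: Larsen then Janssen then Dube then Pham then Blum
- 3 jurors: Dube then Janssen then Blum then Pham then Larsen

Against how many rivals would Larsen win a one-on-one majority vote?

1

Larsen against each rival (15 jurors):
Larsen vs Pham: Larsen is ranked higher on 4 ballots, Pham on 11. Pham wins 11–4.
Larsen–Blum: Blum 11–4.
Larsen vs Dube: Larsen is ranked higher on 8+4 = 12 ballots, Dube on 3. Larsen wins 12–3.
Larsen–Janssen: Janssen 11–4.
Larsen beats Dube; loses to Pham, Blum, Janssen — 1 pairwise win.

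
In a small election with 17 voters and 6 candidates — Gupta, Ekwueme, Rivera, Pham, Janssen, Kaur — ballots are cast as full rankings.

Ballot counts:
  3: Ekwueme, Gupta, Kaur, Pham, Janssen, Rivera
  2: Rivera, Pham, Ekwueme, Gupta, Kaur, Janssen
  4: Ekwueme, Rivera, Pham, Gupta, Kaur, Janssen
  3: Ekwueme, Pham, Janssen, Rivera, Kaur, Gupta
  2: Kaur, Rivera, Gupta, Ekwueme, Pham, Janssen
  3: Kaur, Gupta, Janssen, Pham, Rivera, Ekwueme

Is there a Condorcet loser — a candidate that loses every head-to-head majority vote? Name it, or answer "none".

none

Head-to-head results (17 voters):
Gupta vs Ekwueme: 5 to 12, Ekwueme.
Gupta vs Rivera: 6 to 11, Rivera.
Gupta–Pham: Pham 9–8.
Gupta vs Janssen: Gupta is ranked higher on 3+2+4+2+3 = 14 ballots, Janssen on 3. Gupta wins 14–3.
Gupta vs Kaur: 3+2+4 = 9 for Gupta, 8 for Kaur — Gupta by 9–8.
Ekwueme vs Rivera: Ekwueme, 10–7.
Ekwueme vs Pham: Ekwueme, 12–5.
Ekwueme vs Janssen: 14 to 3, Ekwueme.
Ekwueme vs Kaur: Ekwueme preferred on 3+2+4+3 = 12 ballots; Ekwueme wins 12–5.
Rivera vs Pham: Pham wins 9–8.
Rivera–Janssen: Janssen 9–8.
Rivera–Kaur: Rivera 9–8.
Pham vs Janssen: Pham, 14–3.
Pham vs Kaur: 9 to 8, Pham.
Janssen vs Kaur: 3 to 14, Kaur.
Every candidate wins at least one matchup (Gupta beats Janssen; Ekwueme beats Gupta; Rivera beats Gupta; Pham beats Gupta; Janssen beats Rivera; Kaur beats Janssen), so there is no Condorcet loser.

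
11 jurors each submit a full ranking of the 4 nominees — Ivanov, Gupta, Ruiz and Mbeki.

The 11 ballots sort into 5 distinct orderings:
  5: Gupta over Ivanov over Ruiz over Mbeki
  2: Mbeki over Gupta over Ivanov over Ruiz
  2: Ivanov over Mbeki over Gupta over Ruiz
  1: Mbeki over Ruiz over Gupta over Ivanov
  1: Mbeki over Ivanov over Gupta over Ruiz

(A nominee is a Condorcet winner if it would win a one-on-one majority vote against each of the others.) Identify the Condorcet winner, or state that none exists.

Pairwise majorities:
Ivanov vs Gupta: Ivanov preferred on 2+1 = 3 ballots; Gupta wins 8–3.
Ivanov vs Ruiz: 10 to 1, Ivanov.
Ivanov vs Mbeki: Ivanov is ranked higher on 5+2 = 7 ballots, Mbeki on 4. Ivanov wins 7–4.
Gupta vs Ruiz: 5+2+2+1 = 10 for Gupta, 1 for Ruiz — Gupta by 10–1.
Gupta vs Mbeki: Gupta preferred on 5 ballots; Mbeki wins 6–5.
Ruiz vs Mbeki: 5 to 6, Mbeki.
Each nominee drops at least one matchup (Ivanov loses to Gupta; Gupta loses to Mbeki; Ruiz loses to Ivanov; Mbeki loses to Ivanov); the cycle Ivanov → Mbeki → Gupta → Ivanov rules out a Condorcet winner.

none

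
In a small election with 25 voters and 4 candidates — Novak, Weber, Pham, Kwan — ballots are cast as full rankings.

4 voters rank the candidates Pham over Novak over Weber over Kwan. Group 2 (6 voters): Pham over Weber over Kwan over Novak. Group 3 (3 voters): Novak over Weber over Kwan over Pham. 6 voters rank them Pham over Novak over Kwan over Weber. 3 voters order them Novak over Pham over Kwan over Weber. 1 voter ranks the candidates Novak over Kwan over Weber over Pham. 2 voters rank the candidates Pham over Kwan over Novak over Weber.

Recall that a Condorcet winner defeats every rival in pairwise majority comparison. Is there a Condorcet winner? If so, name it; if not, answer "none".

Pham

Head-to-head results (25 voters):
Novak vs Weber: 4+3+6+3+1+2 = 19 for Novak, 6 for Weber — Novak by 19–6.
Novak vs Pham: Novak preferred on 3+3+1 = 7 ballots; Pham wins 18–7.
Novak vs Kwan: Novak preferred on 4+3+6+3+1 = 17 ballots; Novak wins 17–8.
Weber vs Pham: 4 to 21, Pham.
Weber vs Kwan: Weber is ranked higher on 4+6+3 = 13 ballots, Kwan on 12. Weber wins 13–12.
Pham vs Kwan: 21 to 4, Pham.
Pham beats each of Novak, Weber, Kwan — Pham is the Condorcet winner.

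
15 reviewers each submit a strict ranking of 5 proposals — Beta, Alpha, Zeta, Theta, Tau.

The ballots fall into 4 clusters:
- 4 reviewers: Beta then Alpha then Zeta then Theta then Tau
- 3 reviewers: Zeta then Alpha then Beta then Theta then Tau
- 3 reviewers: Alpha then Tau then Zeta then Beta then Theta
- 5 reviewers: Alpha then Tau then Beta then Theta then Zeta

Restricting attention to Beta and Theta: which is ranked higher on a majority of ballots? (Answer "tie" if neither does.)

Beta

Ballots ranking Beta above Theta: 4 + 3 + 3 + 5 = 15.
Ballots ranking Theta above Beta: 15 − 15 = 0.
Beta wins the head-to-head 15–0.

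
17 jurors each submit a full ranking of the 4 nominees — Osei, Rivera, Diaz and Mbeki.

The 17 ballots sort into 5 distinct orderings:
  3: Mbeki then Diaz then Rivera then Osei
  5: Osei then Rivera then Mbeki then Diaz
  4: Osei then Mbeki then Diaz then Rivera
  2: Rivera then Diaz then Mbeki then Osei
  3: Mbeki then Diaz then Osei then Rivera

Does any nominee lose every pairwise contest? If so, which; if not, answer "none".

Rivera

Head-to-head results (17 jurors):
Osei vs Rivera: Osei preferred on 5+4+3 = 12 ballots; Osei wins 12–5.
Osei vs Diaz: 5+4 = 9 for Osei, 8 for Diaz — Osei by 9–8.
Osei vs Mbeki: Osei wins 9–8.
Rivera vs Diaz: Rivera is ranked higher on 5+2 = 7 ballots, Diaz on 10. Diaz wins 10–7.
Rivera vs Mbeki: 5+2 = 7 for Rivera, 10 for Mbeki — Mbeki by 10–7.
Diaz vs Mbeki: 2 for Diaz, 15 for Mbeki — Mbeki by 15–2.
Rivera is beaten in every head-to-head and is the Condorcet loser.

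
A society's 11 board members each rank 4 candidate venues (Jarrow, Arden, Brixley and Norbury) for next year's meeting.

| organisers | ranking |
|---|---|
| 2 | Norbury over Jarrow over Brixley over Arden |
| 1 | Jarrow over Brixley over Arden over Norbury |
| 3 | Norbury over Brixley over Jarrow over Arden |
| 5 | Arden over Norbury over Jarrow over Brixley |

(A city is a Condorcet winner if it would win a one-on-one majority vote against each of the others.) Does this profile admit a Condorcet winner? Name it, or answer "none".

none

Head-to-head results (11 organisers):
Jarrow–Arden: Jarrow 6–5.
Jarrow vs Brixley: Jarrow wins 8–3.
Jarrow vs Norbury: Norbury wins 10–1.
Arden–Brixley: Brixley 6–5.
Arden vs Norbury: Arden wins 6–5.
Brixley–Norbury: Norbury 10–1.
No city is unbeaten: Jarrow loses to Norbury; Arden loses to Jarrow; Brixley loses to Jarrow; Norbury loses to Arden. In particular Jarrow → Arden → Norbury → Jarrow is a majority cycle — no Condorcet winner exists.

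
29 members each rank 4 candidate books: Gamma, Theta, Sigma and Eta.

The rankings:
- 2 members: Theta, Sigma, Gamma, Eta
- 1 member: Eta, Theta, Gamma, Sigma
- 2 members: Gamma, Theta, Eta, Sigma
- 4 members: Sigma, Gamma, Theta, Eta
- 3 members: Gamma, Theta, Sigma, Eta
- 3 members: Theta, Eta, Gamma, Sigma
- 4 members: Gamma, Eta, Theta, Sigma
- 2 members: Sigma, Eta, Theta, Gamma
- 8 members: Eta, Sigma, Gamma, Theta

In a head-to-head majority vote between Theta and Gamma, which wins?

Ballots ranking Theta above Gamma: 2 + 1 + 3 + 2 = 8.
Ballots ranking Gamma above Theta: 29 − 8 = 21.
Gamma wins the head-to-head 21–8.

Gamma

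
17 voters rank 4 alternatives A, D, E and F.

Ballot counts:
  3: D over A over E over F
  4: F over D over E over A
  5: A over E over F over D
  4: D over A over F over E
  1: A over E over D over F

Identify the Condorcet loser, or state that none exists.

none

Pairwise majorities:
A vs D: 6 to 11, D.
A vs E: A, 13–4.
A–F: A 13–4.
D vs E: D wins 11–6.
D–F: F 9–8.
E vs F: E, 9–8.
Each alternative has at least one pairwise win (A beats E; D beats A; E beats F; F beats D) — no Condorcet loser.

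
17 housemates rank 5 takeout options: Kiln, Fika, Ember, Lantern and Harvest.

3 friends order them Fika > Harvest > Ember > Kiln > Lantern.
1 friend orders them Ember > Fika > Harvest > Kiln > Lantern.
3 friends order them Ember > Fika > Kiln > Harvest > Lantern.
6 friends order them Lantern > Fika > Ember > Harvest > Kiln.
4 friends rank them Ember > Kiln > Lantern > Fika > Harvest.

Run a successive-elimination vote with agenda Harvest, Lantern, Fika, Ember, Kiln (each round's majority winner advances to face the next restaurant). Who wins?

Ember

Round 1: Harvest vs Lantern — 7–10, Lantern advances.
Round 2: Lantern vs Fika — 10–7, Lantern advances.
Round 3: Lantern vs Ember — 6–11, Ember advances.
Round 4: Ember vs Kiln — 17–0, Ember advances.
Ember survives the agenda.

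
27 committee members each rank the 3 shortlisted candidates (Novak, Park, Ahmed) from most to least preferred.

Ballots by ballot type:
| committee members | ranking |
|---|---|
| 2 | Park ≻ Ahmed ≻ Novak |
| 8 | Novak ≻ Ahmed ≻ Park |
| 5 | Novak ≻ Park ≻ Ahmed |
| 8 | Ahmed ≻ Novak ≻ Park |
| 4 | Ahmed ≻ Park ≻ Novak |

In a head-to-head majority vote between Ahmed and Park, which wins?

Ballots ranking Ahmed above Park: 8 + 8 + 4 = 20.
Ballots ranking Park above Ahmed: 27 − 20 = 7.
Ahmed wins the head-to-head 20–7.

Ahmed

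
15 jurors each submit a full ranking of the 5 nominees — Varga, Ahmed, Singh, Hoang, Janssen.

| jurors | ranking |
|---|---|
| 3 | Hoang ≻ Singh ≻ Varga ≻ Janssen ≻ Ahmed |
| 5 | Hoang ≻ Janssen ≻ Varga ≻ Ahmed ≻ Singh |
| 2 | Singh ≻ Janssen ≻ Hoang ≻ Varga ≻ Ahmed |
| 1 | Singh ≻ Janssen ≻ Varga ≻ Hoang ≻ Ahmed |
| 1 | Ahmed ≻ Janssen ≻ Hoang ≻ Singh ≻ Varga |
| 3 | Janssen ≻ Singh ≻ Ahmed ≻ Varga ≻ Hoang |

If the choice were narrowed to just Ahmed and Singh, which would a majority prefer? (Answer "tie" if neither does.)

Singh

Ballots ranking Ahmed above Singh: 5 + 1 = 6.
Ballots ranking Singh above Ahmed: 15 − 6 = 9.
Singh wins the head-to-head 9–6.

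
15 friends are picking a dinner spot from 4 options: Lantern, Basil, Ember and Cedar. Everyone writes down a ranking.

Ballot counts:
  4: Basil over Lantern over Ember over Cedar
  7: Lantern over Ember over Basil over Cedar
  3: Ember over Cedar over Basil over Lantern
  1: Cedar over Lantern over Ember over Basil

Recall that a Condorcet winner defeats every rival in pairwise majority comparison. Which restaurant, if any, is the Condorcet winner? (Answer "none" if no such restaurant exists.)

Lantern

Check each pair by majority over 15 ballots:
Lantern vs Basil: Lantern wins 8–7.
Lantern vs Ember: Lantern wins 12–3.
Lantern–Cedar: Lantern 11–4.
Basil–Ember: Ember 11–4.
Basil vs Cedar: Basil, 11–4.
Ember vs Cedar: Ember wins 14–1.
Lantern defeats every rival head-to-head and is the Condorcet winner.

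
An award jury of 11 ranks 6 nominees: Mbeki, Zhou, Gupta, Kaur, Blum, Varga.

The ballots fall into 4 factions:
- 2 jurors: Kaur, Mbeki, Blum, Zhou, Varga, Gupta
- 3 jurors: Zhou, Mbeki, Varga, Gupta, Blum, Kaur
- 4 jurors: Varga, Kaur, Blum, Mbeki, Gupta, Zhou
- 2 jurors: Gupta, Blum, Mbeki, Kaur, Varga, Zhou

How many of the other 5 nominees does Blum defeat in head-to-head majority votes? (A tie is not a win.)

3

Blum against each rival (11 jurors):
Blum vs Mbeki: Blum, 6–5.
Blum vs Zhou: Blum is ranked higher on 2+4+2 = 8 ballots, Zhou on 3. Blum wins 8–3.
Blum vs Gupta: Blum is ranked higher on 2+4 = 6 ballots, Gupta on 5. Blum wins 6–5.
Blum vs Kaur: Kaur, 6–5.
Blum vs Varga: Blum preferred on 2+2 = 4 ballots; Varga wins 7–4.
Blum beats Mbeki, Zhou, Gupta; loses to Kaur, Varga — 3 pairwise wins.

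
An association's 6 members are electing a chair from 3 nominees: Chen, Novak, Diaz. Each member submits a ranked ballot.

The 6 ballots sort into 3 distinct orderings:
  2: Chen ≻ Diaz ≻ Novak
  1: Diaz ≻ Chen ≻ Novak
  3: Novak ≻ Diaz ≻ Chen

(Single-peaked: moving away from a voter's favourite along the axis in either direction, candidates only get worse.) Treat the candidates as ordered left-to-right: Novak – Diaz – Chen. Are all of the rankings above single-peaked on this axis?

Axis positions: Novak=1, Diaz=2, Chen=3.
Faction 1 (peak Chen at position 3): ranking walks positions 3-2-1, expanding outward from the peak — single-peaked.
Faction 2 (peak Diaz at position 2): ranking walks positions 2-3-1, expanding outward from the peak — single-peaked.
Faction 3 (peak Novak at position 1): ranking walks positions 1-2-3, expanding outward from the peak — single-peaked.
Every ranking is single-peaked on this axis.

yes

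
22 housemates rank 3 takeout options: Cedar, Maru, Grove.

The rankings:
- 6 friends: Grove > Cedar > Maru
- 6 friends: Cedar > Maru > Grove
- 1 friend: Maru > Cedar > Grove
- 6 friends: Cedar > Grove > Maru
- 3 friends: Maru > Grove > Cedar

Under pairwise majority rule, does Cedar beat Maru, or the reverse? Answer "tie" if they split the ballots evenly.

Ballots ranking Cedar above Maru: 6 + 6 + 6 = 18.
Ballots ranking Maru above Cedar: 22 − 18 = 4.
Cedar wins the head-to-head 18–4.

Cedar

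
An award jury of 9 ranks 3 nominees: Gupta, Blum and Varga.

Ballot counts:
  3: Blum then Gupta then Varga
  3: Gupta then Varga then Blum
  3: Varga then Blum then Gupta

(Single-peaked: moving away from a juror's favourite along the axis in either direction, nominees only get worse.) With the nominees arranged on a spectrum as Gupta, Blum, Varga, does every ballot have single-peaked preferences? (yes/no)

no

Axis positions: Gupta=1, Blum=2, Varga=3.
Type 1 (peak Blum at position 2): ranking walks positions 2-1-3, expanding outward from the peak — single-peaked.
Type 2: ranking walks positions 1-3-2; Varga is ranked above Blum even though Blum lies between Varga and the peak Gupta on the axis — preferences dip and rise again. Not single-peaked.
Type 3 (peak Varga at position 3): ranking walks positions 3-2-1, expanding outward from the peak — single-peaked.
Type 2 violates single-peakedness, so the profile is not single-peaked on this axis.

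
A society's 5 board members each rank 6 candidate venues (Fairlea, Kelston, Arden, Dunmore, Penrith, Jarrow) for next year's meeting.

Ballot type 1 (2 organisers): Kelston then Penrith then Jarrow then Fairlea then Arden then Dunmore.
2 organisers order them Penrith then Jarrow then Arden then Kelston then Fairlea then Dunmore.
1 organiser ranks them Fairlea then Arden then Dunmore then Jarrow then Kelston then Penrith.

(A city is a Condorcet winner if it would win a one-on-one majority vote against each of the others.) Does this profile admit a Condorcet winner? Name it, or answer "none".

Check each pair by majority over 5 ballots:
Fairlea vs Kelston: Kelston, 4–1.
Fairlea vs Arden: Fairlea wins 3–2.
Fairlea–Dunmore: Fairlea 5–0.
Fairlea vs Penrith: Penrith, 4–1.
Fairlea vs Jarrow: Jarrow, 4–1.
Kelston vs Arden: Arden, 3–2.
Kelston–Dunmore: Kelston 4–1.
Kelston vs Penrith: Kelston, 3–2.
Kelston–Jarrow: Jarrow 3–2.
Arden–Dunmore: Arden 5–0.
Arden–Penrith: Penrith 4–1.
Arden–Jarrow: Jarrow 4–1.
Dunmore–Penrith: Penrith 4–1.
Dunmore–Jarrow: Jarrow 4–1.
Penrith–Jarrow: Penrith 4–1.
No city is unbeaten: Fairlea loses to Kelston; Kelston loses to Arden; Arden loses to Fairlea; Dunmore loses to Fairlea; Penrith loses to Kelston; Jarrow loses to Penrith. In particular Fairlea beats Arden beats Kelston beats Fairlea is a majority cycle — no Condorcet winner exists.

none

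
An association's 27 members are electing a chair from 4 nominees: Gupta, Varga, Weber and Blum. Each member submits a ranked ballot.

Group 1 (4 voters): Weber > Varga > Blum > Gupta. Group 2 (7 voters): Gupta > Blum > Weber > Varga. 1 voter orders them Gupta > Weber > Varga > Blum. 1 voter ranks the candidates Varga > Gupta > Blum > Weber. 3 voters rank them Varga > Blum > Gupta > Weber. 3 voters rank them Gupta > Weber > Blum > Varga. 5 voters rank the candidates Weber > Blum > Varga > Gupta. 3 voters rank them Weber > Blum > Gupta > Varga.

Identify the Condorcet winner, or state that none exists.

Check each pair by majority over 27 ballots:
Gupta vs Varga: Gupta wins 14–13.
Gupta–Weber: Gupta 15–12.
Gupta–Blum: Blum 15–12.
Varga–Weber: Weber 23–4.
Varga vs Blum: Blum wins 18–9.
Weber vs Blum: Weber wins 16–11.
No candidate is unbeaten: Gupta loses to Blum; Varga loses to Gupta; Weber loses to Gupta; Blum loses to Weber. In particular Gupta beats Weber beats Blum beats Gupta is a majority cycle — no Condorcet winner exists.

none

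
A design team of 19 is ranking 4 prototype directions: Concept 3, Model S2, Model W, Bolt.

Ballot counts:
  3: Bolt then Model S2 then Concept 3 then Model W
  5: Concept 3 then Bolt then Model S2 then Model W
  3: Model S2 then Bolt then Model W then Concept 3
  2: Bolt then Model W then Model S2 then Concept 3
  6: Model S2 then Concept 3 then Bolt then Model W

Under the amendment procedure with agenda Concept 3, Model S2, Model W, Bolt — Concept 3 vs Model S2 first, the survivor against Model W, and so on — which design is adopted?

Bolt

Round 1: Concept 3 vs Model S2 — 5–14, Model S2 advances.
Round 2: Model S2 vs Model W — 17–2, Model S2 advances.
Round 3: Model S2 vs Bolt — 9–10, Bolt advances.
Bolt survives the agenda.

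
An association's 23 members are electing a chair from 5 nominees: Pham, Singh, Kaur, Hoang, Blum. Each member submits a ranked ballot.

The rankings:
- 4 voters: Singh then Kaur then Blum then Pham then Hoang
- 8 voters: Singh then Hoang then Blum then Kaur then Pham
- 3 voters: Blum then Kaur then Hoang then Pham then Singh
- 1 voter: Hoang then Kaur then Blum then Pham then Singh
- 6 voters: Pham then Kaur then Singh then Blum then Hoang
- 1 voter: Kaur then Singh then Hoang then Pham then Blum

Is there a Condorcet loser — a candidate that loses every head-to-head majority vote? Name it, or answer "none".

Pham

Head-to-head results (23 voters):
Pham vs Singh: 10 to 13, Singh.
Pham vs Kaur: Pham is ranked higher on 6 ballots, Kaur on 17. Kaur wins 17–6.
Pham vs Hoang: Pham preferred on 4+6 = 10 ballots; Hoang wins 13–10.
Pham vs Blum: Blum wins 16–7.
Singh vs Kaur: 4+8 = 12 for Singh, 11 for Kaur — Singh by 12–11.
Singh–Hoang: Singh 19–4.
Singh vs Blum: 4+8+6+1 = 19 for Singh, 4 for Blum — Singh by 19–4.
Kaur vs Hoang: Kaur preferred on 4+3+6+1 = 14 ballots; Kaur wins 14–9.
Kaur vs Blum: Kaur, 12–11.
Hoang vs Blum: Blum, 13–10.
Only Pham has no wins; Pham is the Condorcet loser.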